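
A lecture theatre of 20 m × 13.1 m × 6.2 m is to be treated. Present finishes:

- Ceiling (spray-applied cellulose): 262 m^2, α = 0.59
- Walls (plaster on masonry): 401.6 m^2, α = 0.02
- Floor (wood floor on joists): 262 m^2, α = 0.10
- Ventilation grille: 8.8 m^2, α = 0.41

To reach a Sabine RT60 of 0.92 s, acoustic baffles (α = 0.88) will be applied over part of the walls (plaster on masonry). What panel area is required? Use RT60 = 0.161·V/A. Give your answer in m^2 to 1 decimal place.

106.8

Total absorption A₁ = 262×0.59 + 401.6×0.02 + 262×0.10 + 8.8×0.41
  = 154.580 + 8.032 + 26.200 + 3.608 = 192.420 m^2 sabins.
Required A₂ = 0.161·1624.4/0.92 = 284.270 sabins.
Absorption to add: 284.270 − 192.420 = 91.850 sabins.
Net gain per m^2: Δα = 0.88 − 0.02 = 0.86.
Area = ΔA/Δα = 91.850/0.86 = 106.8 m^2.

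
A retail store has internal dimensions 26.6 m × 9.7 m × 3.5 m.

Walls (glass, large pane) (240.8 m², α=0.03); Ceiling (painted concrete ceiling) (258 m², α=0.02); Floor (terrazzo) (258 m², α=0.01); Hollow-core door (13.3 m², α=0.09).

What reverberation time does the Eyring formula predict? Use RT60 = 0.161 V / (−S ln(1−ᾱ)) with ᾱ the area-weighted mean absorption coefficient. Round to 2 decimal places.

S = Σ Sᵢ = 770.1 m².
Absorption A = 240.8×0.03 + 258×0.02 + 258×0.01 + 13.3×0.09 = 16.161 sabins.
Mean coefficient ᾱ = A/S = 0.0210.
−S·ln(1−ᾱ) = −770.1 × ln(1 − 0.0210) = 16.344.
V = 26.6 × 9.7 × 3.5 = 903.07 m³.
RT60 = 0.161 × 903.07 / 16.344 = 8.90 s.

8.90 sec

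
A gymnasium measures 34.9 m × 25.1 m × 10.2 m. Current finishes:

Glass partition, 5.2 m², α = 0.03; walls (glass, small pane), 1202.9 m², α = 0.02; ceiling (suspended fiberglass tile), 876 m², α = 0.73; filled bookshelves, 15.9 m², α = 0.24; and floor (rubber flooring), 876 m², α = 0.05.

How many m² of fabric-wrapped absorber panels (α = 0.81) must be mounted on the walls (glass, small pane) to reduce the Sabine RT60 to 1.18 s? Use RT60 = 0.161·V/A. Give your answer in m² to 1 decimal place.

A₁ = Σ Sᵢαᵢ = 5.2·0.03 + 1202.9·0.02 + 876·0.73 + 15.9·0.24 + 876·0.05 = 711.310 sabins.
Required A₂ = 0.161·8935.098/1.18 = 1219.111 sabins.
ΔA needed = 1219.111 − 711.310 = 507.801 sabins.
Net gain per m²: Δα = 0.81 − 0.02 = 0.79.
Area = ΔA/Δα = 507.801/0.79 = 642.8 m².

642.8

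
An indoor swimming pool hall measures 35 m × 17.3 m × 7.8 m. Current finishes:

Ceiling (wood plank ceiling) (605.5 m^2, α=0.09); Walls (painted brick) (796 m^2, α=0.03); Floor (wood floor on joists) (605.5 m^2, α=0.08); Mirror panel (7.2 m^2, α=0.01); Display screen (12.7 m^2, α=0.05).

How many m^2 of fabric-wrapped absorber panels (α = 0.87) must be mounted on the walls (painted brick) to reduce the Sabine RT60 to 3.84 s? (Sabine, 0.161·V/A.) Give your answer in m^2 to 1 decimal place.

83.9

Equivalent absorption area: A₁ = 605.5*0.09 + 796*0.03 + 605.5*0.08 + 7.2*0.01 + 12.7*0.05 = 127.522 m^2.
V = 4722.9 m³. Target absorption A₂ = 0.161 × 4722.9 / 3.84 = 198.017 sabins.
Absorption to add: 198.017 − 127.522 = 70.495 sabins.
Net gain per m^2: Δα = 0.87 − 0.03 = 0.84.
Area = ΔA/Δα = 70.495/0.84 = 83.9 m^2.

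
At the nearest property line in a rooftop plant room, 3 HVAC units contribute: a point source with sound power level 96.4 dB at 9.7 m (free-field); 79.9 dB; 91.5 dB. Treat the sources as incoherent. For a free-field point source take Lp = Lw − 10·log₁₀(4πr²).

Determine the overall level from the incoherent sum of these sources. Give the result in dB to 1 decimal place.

Source at 9.7 m: Lp = 96.4 − 10·log₁₀(4π·9.7²) = 96.4 − 10·log₁₀(1182.370) = 65.7 dB.
Sum in the linear (power) domain: Σ 10^(Lᵢ/10) = 10^(65.7/10) + 10^(79.9/10) + 10^(91.5/10) = 1.514e+09.
Combined level = 10 log₁₀(1.514e+09) = 91.8 dB.

91.8 dB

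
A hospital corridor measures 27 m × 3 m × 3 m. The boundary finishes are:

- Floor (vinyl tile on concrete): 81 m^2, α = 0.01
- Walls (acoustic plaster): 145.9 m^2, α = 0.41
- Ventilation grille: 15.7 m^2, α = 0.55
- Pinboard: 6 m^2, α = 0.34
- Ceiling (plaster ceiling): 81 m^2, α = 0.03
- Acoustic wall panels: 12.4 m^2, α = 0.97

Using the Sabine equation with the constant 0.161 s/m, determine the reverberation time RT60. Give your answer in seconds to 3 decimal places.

0.456 sec

Equivalent absorption area: A = 81×0.01 + 145.9×0.41 + 15.7×0.55 + 6×0.34 + 81×0.03 + 12.4×0.97 = 85.762 m^2.
Room volume: 243 m³.
RT60 = 0.161 · V / A = 0.161 × 243 / 85.762 = 0.456 s.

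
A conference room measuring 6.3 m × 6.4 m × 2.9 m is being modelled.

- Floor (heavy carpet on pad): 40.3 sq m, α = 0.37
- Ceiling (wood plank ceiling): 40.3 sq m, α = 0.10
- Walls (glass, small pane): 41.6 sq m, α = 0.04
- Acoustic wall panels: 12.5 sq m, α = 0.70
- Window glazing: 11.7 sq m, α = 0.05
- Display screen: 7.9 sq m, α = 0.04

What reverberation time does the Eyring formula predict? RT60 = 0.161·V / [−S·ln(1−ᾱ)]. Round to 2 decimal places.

S = Σ Sᵢ = 154.3 sq m.
Absorption A = 40.3·0.37 + 40.3·0.10 + 41.6·0.04 + 12.5·0.70 + 11.7·0.05 + 7.9·0.04 = 30.256 sabins.
ᾱ = 30.256 / 154.3 = 0.1961.
Eyring denominator: −S ln(1−ᾱ) = 33.681.
V = 6.3 × 6.4 × 2.9 = 116.928 m³.
RT60 = 0.161 × 116.928 / 33.681 = 0.56 s.

0.56 s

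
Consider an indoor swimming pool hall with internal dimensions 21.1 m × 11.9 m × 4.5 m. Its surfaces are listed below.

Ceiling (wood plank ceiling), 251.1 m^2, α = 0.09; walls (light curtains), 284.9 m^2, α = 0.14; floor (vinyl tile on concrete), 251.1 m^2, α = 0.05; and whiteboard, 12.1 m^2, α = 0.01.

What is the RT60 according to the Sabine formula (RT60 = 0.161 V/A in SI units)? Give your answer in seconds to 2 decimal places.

2.42 s

Equivalent absorption area: A = 251.1·0.09 + 284.9·0.14 + 251.1·0.05 + 12.1·0.01 = 75.161 m^2.
V = 21.1·11.9·4.5 = 1129.905 m³.
T = 0.161 V/A = 0.161·1129.905/75.161 = 2.42 s.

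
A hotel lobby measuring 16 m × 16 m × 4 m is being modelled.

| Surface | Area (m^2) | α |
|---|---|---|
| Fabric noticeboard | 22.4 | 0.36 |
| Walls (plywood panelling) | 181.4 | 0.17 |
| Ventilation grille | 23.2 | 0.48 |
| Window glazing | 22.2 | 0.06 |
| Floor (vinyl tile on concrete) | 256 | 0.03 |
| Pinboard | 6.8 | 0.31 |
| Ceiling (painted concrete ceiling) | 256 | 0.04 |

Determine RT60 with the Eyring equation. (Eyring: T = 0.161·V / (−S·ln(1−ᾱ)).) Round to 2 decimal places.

2.20 s

Total surface area S = 22.4 + 181.4 + 23.2 + 22.2 + 256 + 6.8 + 256 = 768.0 m^2.
Σ(Sᵢαᵢ) = 22.4·0.36 + 181.4·0.17 + 23.2·0.48 + 22.2·0.06 + 256·0.03 + 6.8·0.31 + 256·0.04 = 71.398.
ᾱ = 71.398 / 768.0 = 0.0930.
−S·ln(1−ᾱ) = −768.0 × ln(1 − 0.0930) = 74.967.
V = 16 × 16 × 4 = 1024 m³.
T = 0.161·V/[−S·ln(1−ᾱ)] = 0.161·1024/74.967 = 2.20 s.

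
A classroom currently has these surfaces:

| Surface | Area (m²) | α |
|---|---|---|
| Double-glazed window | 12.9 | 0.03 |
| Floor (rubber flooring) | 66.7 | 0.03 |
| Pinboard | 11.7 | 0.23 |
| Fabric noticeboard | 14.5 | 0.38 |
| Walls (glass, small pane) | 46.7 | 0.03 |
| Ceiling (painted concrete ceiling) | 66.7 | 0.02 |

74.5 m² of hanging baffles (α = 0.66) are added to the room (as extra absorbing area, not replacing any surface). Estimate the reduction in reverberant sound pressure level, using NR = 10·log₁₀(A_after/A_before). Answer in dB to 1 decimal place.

Summing Sᵢαᵢ: 0.387 + 2.001 + 2.691 + 5.510 + 1.401 + 1.334 → A_before = 13.324 sabins.
Added absorption = 74.5 × 0.66 = 49.170 sabins.
New total A_after = 62.494 sabins.
Reduction = 10 log₁₀(A_after/A_before) = 10 log₁₀(4.6903) = 6.7 dB.

6.7 dB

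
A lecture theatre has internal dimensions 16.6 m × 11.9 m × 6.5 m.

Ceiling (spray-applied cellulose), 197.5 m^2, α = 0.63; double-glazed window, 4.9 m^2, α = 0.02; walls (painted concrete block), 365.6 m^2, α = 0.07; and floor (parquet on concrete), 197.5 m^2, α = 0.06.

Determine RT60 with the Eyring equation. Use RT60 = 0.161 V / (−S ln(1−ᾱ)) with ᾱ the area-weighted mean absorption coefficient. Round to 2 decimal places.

1.14 s

Total surface area S = 197.5 + 4.9 + 365.6 + 197.5 = 765.5 m^2.
Absorption A = 197.5×0.63 + 4.9×0.02 + 365.6×0.07 + 197.5×0.06 = 161.965 sabins.
Mean coefficient ᾱ = A/S = 0.2116.
Eyring denominator: −S ln(1−ᾱ) = 181.997.
V = 16.6 × 11.9 × 6.5 = 1284.01 m³.
T = 0.161·V/[−S·ln(1−ᾱ)] = 0.161·1284.01/181.997 = 1.14 s.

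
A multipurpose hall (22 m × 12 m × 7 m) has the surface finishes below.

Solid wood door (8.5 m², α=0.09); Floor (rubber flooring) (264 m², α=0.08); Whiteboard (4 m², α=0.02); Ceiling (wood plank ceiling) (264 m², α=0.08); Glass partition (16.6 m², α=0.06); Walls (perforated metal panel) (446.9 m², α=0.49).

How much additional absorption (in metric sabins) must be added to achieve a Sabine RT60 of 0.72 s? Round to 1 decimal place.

150.2 sabins

Summing Sᵢαᵢ: 0.765 + 21.120 + 0.080 + 21.120 + 0.996 + 218.981 → A₁ = 263.062 sabins.
For T = 0.72 s, need A₂ = 0.161·V/T = 0.161·1848/0.72 = 413.233 sabins.
Shortfall: 413.233 − 263.062 = 150.2 sabins.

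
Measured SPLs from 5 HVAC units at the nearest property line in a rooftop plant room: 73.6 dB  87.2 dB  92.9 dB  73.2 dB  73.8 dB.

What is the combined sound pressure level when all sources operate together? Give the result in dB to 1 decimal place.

94.1 dB

Converting to relative power and adding: 10^(73.6/10) + 10^(87.2/10) + 10^(92.9/10) + 10^(73.2/10) + 10^(73.8/10) = 2.542e+09.
Combined level = 10 log₁₀(2.542e+09) = 94.1 dB.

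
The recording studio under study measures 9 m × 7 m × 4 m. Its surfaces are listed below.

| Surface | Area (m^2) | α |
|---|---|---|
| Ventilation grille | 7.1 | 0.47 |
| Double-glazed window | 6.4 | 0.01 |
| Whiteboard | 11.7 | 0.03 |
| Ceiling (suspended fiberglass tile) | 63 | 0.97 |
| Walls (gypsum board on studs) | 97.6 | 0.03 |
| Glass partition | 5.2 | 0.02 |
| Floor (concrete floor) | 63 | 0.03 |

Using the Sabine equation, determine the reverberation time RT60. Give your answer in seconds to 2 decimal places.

Summing Sᵢαᵢ: 3.337 + 0.064 + 0.351 + 61.110 + 2.928 + 0.104 + 1.890 → A = 69.784 sabins.
Room volume: 252 m³.
Sabine: RT60 = 0.161 × 252 / 69.784 = 0.58 s.

0.58 seconds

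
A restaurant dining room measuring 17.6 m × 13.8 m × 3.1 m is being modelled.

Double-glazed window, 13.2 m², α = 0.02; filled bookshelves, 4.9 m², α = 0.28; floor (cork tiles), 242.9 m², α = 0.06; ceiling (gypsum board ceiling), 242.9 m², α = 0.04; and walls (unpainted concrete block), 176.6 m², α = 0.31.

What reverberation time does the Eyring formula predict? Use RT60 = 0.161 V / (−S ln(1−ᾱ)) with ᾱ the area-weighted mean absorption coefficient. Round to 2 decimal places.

1.41 s

S = Σ Sᵢ = 680.5 m².
Absorption A = 13.2×0.02 + 4.9×0.28 + 242.9×0.06 + 242.9×0.04 + 176.6×0.31 = 80.672 sabins.
ᾱ = 80.672 / 680.5 = 0.1185.
Eyring denominator: −S ln(1−ᾱ) = 85.832.
V = 17.6 × 13.8 × 3.1 = 752.928 m³.
T = 0.161·V/[−S·ln(1−ᾱ)] = 0.161·752.928/85.832 = 1.41 s.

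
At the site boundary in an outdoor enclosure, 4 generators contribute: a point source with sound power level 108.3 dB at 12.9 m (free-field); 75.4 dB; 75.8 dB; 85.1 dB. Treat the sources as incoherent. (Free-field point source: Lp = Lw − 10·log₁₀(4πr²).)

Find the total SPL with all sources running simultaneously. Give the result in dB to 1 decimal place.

Source at 12.9 m: Lp = 108.3 − 10·log₁₀(4π·12.9²) = 108.3 − 10·log₁₀(2091.170) = 75.1 dB.
Sum in the linear (power) domain: Σ 10^(Lᵢ/10) = 10^(75.1/10) + 10^(75.4/10) + 10^(75.8/10) + 10^(85.1/10) = 4.286e+08.
Combined level = 10 log₁₀(4.286e+08) = 86.3 dB.

86.3 dB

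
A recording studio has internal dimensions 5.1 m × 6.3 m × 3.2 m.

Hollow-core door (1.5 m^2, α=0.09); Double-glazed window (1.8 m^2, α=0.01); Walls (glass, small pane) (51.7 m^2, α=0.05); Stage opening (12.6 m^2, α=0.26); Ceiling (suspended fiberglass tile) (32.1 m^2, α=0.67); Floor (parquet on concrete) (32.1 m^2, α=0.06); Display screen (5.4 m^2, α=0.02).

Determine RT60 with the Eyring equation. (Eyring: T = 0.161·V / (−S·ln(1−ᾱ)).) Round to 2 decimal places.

0.50 s

S = Σ Sᵢ = 137.2 m^2.
Absorption A = 1.5×0.09 + 1.8×0.01 + 51.7×0.05 + 12.6×0.26 + 32.1×0.67 + 32.1×0.06 + 5.4×0.02 = 29.555 sabins.
Mean coefficient ᾱ = A/S = 0.2154.
Eyring denominator: −S ln(1−ᾱ) = 33.282.
V = 5.1 × 6.3 × 3.2 = 102.816 m³.
T = 0.161·V/[−S·ln(1−ᾱ)] = 0.161·102.816/33.282 = 0.50 s.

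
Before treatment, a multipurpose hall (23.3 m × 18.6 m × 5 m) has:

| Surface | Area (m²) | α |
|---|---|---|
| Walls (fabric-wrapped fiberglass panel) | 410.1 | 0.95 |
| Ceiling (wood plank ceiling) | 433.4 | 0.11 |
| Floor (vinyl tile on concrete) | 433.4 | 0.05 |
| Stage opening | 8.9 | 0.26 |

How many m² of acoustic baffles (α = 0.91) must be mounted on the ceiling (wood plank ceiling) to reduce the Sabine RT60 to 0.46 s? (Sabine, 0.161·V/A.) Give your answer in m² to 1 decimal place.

Summing Sᵢαᵢ: 389.595 + 47.674 + 21.670 + 2.314 → A₁ = 461.253 sabins.
V = 2166.9 m³. Target absorption A₂ = 0.161 × 2166.9 / 0.46 = 758.415 sabins.
ΔA needed = 758.415 − 461.253 = 297.162 sabins.
Net gain per m²: Δα = 0.91 − 0.11 = 0.80.
Panel area = 297.162 / 0.80 = 371.5 m².

371.5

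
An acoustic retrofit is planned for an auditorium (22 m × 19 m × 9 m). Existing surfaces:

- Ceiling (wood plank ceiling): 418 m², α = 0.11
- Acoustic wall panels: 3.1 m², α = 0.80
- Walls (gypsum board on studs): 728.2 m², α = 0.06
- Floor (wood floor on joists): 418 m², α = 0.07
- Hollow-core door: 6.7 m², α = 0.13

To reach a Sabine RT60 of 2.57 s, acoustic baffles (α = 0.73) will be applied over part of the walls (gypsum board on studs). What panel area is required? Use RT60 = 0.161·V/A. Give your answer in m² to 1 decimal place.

169.2

A₁ = Σ Sᵢαᵢ = 418*0.11 + 3.1*0.80 + 728.2*0.06 + 418*0.07 + 6.7*0.13 = 122.283 sabins.
V = 3762 m³. Target absorption A₂ = 0.161 × 3762 / 2.57 = 235.674 sabins.
ΔA needed = 235.674 − 122.283 = 113.391 sabins.
Net gain per m²: Δα = 0.73 − 0.06 = 0.67.
Panel area = 113.391 / 0.67 = 169.2 m².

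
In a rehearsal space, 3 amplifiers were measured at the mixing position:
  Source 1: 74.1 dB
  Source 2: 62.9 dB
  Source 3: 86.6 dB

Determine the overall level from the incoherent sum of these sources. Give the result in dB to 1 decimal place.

86.9 dB

Σ 10^(Lᵢ/10) = 4.847e+08.
Back to dB: 10·log₁₀ Σ = 86.9 dB.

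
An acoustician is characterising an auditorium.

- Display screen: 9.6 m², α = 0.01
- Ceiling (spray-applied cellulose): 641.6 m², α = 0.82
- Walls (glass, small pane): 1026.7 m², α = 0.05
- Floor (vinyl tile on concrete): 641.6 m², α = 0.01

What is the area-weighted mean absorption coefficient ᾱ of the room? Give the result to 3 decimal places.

0.252

S = Σ Sᵢ = 9.6 + 641.6 + 1026.7 + 641.6 = 2319.5 m².
A = 9.6×0.01 + 641.6×0.82 + 1026.7×0.05 + 641.6×0.01 = 583.959 sabins.
ᾱ = 583.959 / 2319.5 = 0.252.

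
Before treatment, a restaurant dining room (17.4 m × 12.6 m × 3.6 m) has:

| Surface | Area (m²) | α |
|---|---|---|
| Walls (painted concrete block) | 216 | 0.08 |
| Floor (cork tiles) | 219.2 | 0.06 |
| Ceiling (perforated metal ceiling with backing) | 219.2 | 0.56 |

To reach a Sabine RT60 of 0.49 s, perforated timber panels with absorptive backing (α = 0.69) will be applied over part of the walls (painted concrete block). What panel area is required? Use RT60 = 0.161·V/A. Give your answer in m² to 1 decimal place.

Equivalent absorption area: A₁ = 216×0.08 + 219.2×0.06 + 219.2×0.56 = 153.184 m².
V = 789.264 m³. Target absorption A₂ = 0.161 × 789.264 / 0.49 = 259.330 sabins.
ΔA needed = 259.330 − 153.184 = 106.146 sabins.
Net gain per m²: Δα = 0.69 − 0.08 = 0.61.
Panel area = 106.146 / 0.61 = 174.0 m².

174.0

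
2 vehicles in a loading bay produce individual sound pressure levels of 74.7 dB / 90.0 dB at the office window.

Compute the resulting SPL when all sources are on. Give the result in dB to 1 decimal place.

Σ 10^(Lᵢ/10) = 1.03e+09.
Back to dB: 10·log₁₀ Σ = 90.1 dB.

90.1 dB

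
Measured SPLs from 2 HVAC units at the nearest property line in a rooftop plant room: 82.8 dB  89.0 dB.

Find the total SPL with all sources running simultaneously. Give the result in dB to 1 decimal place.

89.9 dB

Σ 10^(Lᵢ/10) = 9.849e+08.
L_total = 10·log₁₀(9.849e+08) = 89.9 dB.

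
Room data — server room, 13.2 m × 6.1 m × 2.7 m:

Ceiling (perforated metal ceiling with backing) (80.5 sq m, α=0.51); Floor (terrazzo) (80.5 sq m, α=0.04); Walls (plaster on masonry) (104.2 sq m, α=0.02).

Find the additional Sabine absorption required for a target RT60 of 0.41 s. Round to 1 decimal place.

39.0 sabins

Total absorption A₁ = 80.5×0.51 + 80.5×0.04 + 104.2×0.02
  = 41.055 + 3.220 + 2.084 = 46.359 sq m sabins.
For T = 0.41 s, need A₂ = 0.161·V/T = 0.161·217.404/0.41 = 85.371 sabins.
Shortfall: 85.371 − 46.359 = 39.0 sabins.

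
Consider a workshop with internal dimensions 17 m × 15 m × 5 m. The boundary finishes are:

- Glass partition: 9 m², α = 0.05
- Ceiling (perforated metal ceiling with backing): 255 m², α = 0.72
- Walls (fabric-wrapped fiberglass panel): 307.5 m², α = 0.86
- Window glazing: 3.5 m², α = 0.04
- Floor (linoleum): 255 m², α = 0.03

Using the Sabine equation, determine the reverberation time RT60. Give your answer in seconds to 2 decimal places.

0.45 s

Equivalent absorption area: A = 9×0.05 + 255×0.72 + 307.5×0.86 + 3.5×0.04 + 255×0.03 = 456.290 m².
V = 17·15·5 = 1275 m³.
RT60 = 0.161 · V / A = 0.161 × 1275 / 456.290 = 0.45 s.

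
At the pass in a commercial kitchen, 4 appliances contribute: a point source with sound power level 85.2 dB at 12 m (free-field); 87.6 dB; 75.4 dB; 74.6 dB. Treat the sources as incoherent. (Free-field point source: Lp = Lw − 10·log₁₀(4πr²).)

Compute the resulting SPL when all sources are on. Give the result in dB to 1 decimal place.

Source at 12 m: Lp = 85.2 − 10·log₁₀(4π·12²) = 85.2 − 10·log₁₀(1809.557) = 52.6 dB.
Converting to relative power and adding: 10^(52.6/10) + 10^(87.6/10) + 10^(75.4/10) + 10^(74.6/10) = 6.391e+08.
Combined level = 10 log₁₀(6.391e+08) = 88.1 dB.

88.1 dB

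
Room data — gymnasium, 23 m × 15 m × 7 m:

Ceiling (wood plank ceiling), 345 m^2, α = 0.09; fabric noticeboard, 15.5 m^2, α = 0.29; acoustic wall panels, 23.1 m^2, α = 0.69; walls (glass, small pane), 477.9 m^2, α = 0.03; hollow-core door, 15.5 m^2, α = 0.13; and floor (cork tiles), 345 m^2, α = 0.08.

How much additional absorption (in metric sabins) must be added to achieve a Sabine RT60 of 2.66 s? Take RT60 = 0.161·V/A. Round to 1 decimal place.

Summing Sᵢαᵢ: 31.050 + 4.495 + 15.939 + 14.337 + 2.015 + 27.600 → A₁ = 95.436 sabins.
Target A₂ = 0.161·2415/2.66 = 146.171 sabins (V = 2415 m³).
ΔA = A₂ − A₁ = 146.171 − 95.436 = 50.7 sabins.

50.7 sabins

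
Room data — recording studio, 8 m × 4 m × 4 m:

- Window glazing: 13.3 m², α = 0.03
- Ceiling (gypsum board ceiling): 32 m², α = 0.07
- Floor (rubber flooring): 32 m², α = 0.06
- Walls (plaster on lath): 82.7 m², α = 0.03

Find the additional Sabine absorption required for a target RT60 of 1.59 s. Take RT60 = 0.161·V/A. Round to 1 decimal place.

Summing Sᵢαᵢ: 0.399 + 2.240 + 1.920 + 2.481 → A₁ = 7.040 sabins.
V = 128 m³. Required absorption A₂ = 0.161 × 128 / 1.59 = 12.961 sabins.
Additional absorption ΔA = 12.961 − 7.040 = 5.9 sabins.

5.9 sabins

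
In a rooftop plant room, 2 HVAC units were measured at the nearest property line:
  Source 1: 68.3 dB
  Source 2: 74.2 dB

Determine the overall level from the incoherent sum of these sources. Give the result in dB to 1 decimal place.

Sum in the linear (power) domain: Σ 10^(Lᵢ/10) = 10^(68.3/10) + 10^(74.2/10) = 3.306e+07.
Back to dB: 10·log₁₀ Σ = 75.2 dB.

75.2 dB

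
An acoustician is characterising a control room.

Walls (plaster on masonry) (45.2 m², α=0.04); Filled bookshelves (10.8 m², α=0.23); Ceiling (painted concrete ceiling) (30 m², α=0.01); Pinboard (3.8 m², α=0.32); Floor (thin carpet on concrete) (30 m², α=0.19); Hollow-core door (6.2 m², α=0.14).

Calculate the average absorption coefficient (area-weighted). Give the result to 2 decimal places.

Total surface area S = 126.0 m².
Weighted sum Σ Sα = 12.376.
ᾱ = 12.376 / 126.0 = 0.10.

0.10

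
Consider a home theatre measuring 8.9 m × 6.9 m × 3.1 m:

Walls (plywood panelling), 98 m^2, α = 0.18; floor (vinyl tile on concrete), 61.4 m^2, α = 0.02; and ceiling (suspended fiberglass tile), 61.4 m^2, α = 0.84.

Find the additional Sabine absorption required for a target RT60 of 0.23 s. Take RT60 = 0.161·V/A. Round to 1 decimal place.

Equivalent absorption area: A₁ = 98×0.18 + 61.4×0.02 + 61.4×0.84 = 70.444 m^2.
V = 190.371 m³. Required absorption A₂ = 0.161 × 190.371 / 0.23 = 133.260 sabins.
Shortfall: 133.260 − 70.444 = 62.8 sabins.

62.8 sabins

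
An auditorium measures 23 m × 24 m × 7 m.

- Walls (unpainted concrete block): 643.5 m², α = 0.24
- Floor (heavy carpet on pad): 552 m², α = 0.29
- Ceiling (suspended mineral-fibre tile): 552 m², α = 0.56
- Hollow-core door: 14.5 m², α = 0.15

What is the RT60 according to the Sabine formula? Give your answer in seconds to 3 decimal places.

Total absorption A = 643.5*0.24 + 552*0.29 + 552*0.56 + 14.5*0.15
  = 154.440 + 160.080 + 309.120 + 2.175 = 625.815 m² sabins.
Room volume: 3864 m³.
Sabine: RT60 = 0.161 × 3864 / 625.815 = 0.994 s.

0.994 sec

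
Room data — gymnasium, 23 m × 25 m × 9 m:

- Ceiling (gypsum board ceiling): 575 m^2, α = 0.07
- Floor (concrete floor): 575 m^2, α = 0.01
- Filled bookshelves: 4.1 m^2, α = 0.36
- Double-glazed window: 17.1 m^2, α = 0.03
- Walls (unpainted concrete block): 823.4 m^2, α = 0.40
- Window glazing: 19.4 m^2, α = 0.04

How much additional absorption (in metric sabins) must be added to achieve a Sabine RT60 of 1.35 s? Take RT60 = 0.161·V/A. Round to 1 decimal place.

Summing Sᵢαᵢ: 40.250 + 5.750 + 1.476 + 0.513 + 329.360 + 0.776 → A₁ = 378.125 sabins.
V = 5175 m³. Required absorption A₂ = 0.161 × 5175 / 1.35 = 617.167 sabins.
ΔA = A₂ − A₁ = 617.167 − 378.125 = 239.0 sabins.

239.0 sabins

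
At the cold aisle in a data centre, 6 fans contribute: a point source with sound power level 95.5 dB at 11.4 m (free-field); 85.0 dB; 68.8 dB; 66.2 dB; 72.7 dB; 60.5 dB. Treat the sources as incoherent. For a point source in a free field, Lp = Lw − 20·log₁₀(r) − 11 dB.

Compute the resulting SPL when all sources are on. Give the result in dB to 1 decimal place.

Source at 11.4 m: Lp = 95.5 − 20·log₁₀(11.4) − 11 = 63.4 dB.
Converting to relative power and adding: 10^(63.4/10) + 10^(85.0/10) + 10^(68.8/10) + 10^(66.2/10) + 10^(72.7/10) + 10^(60.5/10) = 3.499e+08.
Back to dB: 10·log₁₀ Σ = 85.4 dB.

85.4 dB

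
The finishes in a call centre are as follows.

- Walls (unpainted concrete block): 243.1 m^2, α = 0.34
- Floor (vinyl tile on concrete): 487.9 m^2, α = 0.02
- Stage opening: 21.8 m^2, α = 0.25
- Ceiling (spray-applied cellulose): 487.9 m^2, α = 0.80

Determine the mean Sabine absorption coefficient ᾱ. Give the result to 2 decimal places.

S = Σ Sᵢ = 243.1 + 487.9 + 21.8 + 487.9 = 1240.7 m^2.
Weighted sum Σ Sα = 488.182.
ᾱ = 488.182 / 1240.7 = 0.39.

0.39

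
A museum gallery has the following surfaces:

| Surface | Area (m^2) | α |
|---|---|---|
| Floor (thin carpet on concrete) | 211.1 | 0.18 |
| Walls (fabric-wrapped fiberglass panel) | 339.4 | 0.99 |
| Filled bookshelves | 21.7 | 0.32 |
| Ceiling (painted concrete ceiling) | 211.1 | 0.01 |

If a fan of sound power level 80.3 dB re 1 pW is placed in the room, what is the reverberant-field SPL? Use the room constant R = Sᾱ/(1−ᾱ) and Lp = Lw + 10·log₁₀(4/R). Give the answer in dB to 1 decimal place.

Σ(Sᵢαᵢ) = 211.1×0.18 + 339.4×0.99 + 21.7×0.32 + 211.1×0.01 = 383.059; total area S = 783.3 m^2.
ᾱ = 0.4890, so room constant R = A/(1−ᾱ) = 749.626 m^2.
Lp = Lw + 10 log₁₀(4/R) = 80.3 -22.73 = 57.6 dB.

57.6 dB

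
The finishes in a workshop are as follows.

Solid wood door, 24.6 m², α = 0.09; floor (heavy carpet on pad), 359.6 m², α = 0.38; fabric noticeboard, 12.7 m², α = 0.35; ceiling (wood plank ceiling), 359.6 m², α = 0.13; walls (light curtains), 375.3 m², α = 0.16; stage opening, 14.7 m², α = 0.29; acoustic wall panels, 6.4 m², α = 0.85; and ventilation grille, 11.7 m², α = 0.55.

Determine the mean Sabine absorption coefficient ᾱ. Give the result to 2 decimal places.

S = Σ Sᵢ = 24.6 + 359.6 + 12.7 + 359.6 + 375.3 + 14.7 + 6.4 + 11.7 = 1164.6 m².
Weighted sum Σ Sα = 266.241.
ᾱ = 266.241 / 1164.6 = 0.23.

0.23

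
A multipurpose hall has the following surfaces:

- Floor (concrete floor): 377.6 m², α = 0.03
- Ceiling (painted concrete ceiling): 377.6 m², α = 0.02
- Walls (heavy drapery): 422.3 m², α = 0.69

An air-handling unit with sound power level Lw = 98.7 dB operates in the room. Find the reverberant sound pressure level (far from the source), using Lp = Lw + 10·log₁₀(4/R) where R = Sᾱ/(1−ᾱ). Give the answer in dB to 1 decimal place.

Σ(Sᵢαᵢ) = 377.6×0.03 + 377.6×0.02 + 422.3×0.69 = 310.267; total area S = 1177.5 m².
ᾱ = 0.2635, so room constant R = A/(1−ᾱ) = 421.272 m².
Lp = 98.7 + 10·log₁₀(4/421.272) = 98.7 + (-20.23) = 78.5 dB.

78.5 dB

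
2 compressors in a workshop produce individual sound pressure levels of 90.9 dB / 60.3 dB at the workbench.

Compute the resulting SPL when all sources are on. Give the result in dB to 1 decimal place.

90.9 dB

Converting to relative power and adding: 10^(90.9/10) + 10^(60.3/10) = 1.231e+09.
Back to dB: 10·log₁₀ Σ = 90.9 dB.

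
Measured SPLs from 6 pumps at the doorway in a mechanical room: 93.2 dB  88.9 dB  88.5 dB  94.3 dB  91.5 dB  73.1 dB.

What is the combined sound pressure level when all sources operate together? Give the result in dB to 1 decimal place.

98.9 dB

Sum in the linear (power) domain: Σ 10^(Lᵢ/10) = 10^(93.2/10) + 10^(88.9/10) + 10^(88.5/10) + 10^(94.3/10) + 10^(91.5/10) + 10^(73.1/10) = 7.698e+09.
Back to dB: 10·log₁₀ Σ = 98.9 dB.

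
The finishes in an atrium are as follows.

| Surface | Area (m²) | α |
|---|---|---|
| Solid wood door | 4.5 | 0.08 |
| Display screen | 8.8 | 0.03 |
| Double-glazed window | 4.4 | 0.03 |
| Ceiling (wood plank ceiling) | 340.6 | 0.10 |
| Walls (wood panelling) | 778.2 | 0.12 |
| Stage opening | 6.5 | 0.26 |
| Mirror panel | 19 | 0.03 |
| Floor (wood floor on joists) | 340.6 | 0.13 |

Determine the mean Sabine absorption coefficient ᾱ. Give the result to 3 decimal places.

Total surface area S = 1502.6 m².
A = 4.5*0.08 + 8.8*0.03 + 4.4*0.03 + 340.6*0.10 + 778.2*0.12 + 6.5*0.26 + 19*0.03 + 340.6*0.13 = 174.738 sabins.
ᾱ = 174.738 / 1502.6 = 0.116.

0.116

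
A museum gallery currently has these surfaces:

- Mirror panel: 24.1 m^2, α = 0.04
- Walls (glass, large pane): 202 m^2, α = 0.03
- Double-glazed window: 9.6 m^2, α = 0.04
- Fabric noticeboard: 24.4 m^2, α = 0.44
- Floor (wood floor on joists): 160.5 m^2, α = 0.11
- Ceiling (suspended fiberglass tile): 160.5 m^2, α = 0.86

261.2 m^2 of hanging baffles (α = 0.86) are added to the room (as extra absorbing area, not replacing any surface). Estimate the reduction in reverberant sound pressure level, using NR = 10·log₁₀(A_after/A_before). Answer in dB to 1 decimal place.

Summing Sᵢαᵢ: 0.964 + 6.060 + 0.384 + 10.736 + 17.655 + 138.030 → A_before = 173.829 sabins.
Added absorption = 261.2 × 0.86 = 224.632 sabins.
A_after = 173.829 + 224.632 = 398.461 sabins.
NR = 10·log₁₀(398.461/173.829) = 3.6 dB.

3.6 dB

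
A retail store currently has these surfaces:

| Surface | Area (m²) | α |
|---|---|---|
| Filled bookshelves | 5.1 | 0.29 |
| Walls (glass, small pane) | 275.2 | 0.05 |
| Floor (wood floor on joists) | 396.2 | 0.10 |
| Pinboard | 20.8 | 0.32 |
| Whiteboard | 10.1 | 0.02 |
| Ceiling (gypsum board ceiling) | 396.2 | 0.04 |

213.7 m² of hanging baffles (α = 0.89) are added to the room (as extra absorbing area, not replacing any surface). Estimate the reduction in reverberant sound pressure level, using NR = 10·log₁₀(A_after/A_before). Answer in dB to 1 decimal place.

A_before = Σ Sᵢαᵢ = 5.1×0.29 + 275.2×0.05 + 396.2×0.10 + 20.8×0.32 + 10.1×0.02 + 396.2×0.04 = 77.565 sabins.
Treatment contributes 213.7·0.89 = 190.193 sabins.
A_after = 77.565 + 190.193 = 267.758 sabins.
NR = 10·log₁₀(267.758/77.565) = 5.4 dB.

5.4 dB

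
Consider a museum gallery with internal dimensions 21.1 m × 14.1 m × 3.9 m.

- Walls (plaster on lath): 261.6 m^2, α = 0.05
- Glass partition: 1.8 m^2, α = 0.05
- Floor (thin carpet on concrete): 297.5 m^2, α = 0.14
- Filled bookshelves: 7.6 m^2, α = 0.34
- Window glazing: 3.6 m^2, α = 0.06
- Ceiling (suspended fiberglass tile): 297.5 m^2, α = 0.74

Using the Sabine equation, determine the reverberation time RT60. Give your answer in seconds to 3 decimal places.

0.673 s

A = Σ Sᵢαᵢ = 261.6×0.05 + 1.8×0.05 + 297.5×0.14 + 7.6×0.34 + 3.6×0.06 + 297.5×0.74 = 277.770 sabins.
Volume V = 21.1 × 14.1 × 3.9 = 1160.289 m³.
Sabine: RT60 = 0.161 × 1160.289 / 277.770 = 0.673 s.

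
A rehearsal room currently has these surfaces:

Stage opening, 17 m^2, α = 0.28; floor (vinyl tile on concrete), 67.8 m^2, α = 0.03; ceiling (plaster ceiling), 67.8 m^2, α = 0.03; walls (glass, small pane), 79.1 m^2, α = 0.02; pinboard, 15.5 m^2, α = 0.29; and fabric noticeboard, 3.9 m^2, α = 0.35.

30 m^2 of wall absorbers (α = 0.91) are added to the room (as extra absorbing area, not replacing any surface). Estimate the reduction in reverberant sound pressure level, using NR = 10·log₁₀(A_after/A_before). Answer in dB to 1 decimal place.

4.3 dB

Summing Sᵢαᵢ: 4.760 + 2.034 + 2.034 + 1.582 + 4.495 + 1.365 → A_before = 16.270 sabins.
Treatment contributes 30·0.91 = 27.300 sabins.
A_after = 16.270 + 27.300 = 43.570 sabins.
Reduction = 10 log₁₀(A_after/A_before) = 10 log₁₀(2.6779) = 4.3 dB.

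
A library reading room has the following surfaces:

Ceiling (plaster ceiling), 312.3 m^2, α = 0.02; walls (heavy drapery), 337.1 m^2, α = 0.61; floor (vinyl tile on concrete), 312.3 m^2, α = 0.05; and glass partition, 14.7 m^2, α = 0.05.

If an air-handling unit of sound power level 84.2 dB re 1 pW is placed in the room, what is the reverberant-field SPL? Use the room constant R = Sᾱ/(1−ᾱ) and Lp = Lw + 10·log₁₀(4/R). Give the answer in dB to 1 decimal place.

65.5 dB

Σ(Sᵢαᵢ) = 312.3·0.02 + 337.1·0.61 + 312.3·0.05 + 14.7·0.05 = 228.227; total area S = 976.4 m^2.
ᾱ = 228.227/976.4 = 0.2337; R = Sᾱ/(1−ᾱ) = 228.227/(1−0.2337) = 297.830 m^2.
Lp = Lw + 10 log₁₀(4/R) = 84.2 -18.72 = 65.5 dB.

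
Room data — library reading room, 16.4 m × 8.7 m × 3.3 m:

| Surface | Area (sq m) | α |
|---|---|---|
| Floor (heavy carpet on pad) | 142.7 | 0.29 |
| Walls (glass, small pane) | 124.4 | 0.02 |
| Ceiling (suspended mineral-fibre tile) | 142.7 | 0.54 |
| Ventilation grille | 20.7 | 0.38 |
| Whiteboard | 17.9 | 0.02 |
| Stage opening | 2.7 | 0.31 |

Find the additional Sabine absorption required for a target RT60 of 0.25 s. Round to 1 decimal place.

Summing Sᵢαᵢ: 41.383 + 2.488 + 77.058 + 7.866 + 0.358 + 0.837 → A₁ = 129.990 sabins.
V = 470.844 m³. Required absorption A₂ = 0.161 × 470.844 / 0.25 = 303.224 sabins.
Additional absorption ΔA = 303.224 − 129.990 = 173.2 sabins.

173.2 sabins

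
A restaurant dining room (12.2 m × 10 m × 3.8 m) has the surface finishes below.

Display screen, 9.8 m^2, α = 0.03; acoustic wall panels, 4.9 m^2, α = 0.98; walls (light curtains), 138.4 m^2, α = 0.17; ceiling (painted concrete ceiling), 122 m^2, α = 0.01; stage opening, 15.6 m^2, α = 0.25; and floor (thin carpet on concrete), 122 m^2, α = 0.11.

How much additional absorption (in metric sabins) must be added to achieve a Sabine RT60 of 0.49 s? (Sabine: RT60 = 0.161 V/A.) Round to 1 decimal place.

Summing Sᵢαᵢ: 0.294 + 4.802 + 23.528 + 1.220 + 3.900 + 13.420 → A₁ = 47.164 sabins.
For T = 0.49 s, need A₂ = 0.161·V/T = 0.161·463.6/0.49 = 152.326 sabins.
Additional absorption ΔA = 152.326 − 47.164 = 105.2 sabins.

105.2 sabins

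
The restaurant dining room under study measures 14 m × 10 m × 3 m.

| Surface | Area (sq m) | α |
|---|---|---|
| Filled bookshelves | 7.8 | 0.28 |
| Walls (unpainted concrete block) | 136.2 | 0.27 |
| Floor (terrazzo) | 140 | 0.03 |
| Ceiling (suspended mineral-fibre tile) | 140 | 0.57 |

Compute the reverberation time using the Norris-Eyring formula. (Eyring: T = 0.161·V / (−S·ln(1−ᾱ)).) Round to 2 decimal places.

0.47 s

Total surface area S = 7.8 + 136.2 + 140 + 140 = 424.0 sq m.
Σ(Sᵢαᵢ) = 7.8·0.28 + 136.2·0.27 + 140·0.03 + 140·0.57 = 122.958.
Mean coefficient ᾱ = A/S = 0.2900.
−S·ln(1−ᾱ) = −424.0 × ln(1 − 0.2900) = 145.216.
V = 14 × 10 × 3 = 420 m³.
RT60 = 0.161 × 420 / 145.216 = 0.47 s.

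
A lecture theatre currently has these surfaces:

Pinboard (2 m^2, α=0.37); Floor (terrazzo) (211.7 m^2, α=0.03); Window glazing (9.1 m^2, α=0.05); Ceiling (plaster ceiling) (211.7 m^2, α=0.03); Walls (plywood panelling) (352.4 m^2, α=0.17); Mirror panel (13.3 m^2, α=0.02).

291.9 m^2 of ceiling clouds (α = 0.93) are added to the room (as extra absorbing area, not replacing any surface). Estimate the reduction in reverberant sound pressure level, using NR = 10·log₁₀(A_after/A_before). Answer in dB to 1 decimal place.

A_before = Σ Sᵢαᵢ = 2·0.37 + 211.7·0.03 + 9.1·0.05 + 211.7·0.03 + 352.4·0.17 + 13.3·0.02 = 74.071 sabins.
Added absorption = 291.9 × 0.93 = 271.467 sabins.
A_after = 74.071 + 271.467 = 345.538 sabins.
Reduction = 10 log₁₀(A_after/A_before) = 10 log₁₀(4.6650) = 6.7 dB.

6.7 dB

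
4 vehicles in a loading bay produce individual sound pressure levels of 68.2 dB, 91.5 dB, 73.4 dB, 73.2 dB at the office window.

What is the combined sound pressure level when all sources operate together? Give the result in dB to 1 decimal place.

91.6 dB

Converting to relative power and adding: 10^(68.2/10) + 10^(91.5/10) + 10^(73.4/10) + 10^(73.2/10) = 1.462e+09.
Combined level = 10 log₁₀(1.462e+09) = 91.6 dB.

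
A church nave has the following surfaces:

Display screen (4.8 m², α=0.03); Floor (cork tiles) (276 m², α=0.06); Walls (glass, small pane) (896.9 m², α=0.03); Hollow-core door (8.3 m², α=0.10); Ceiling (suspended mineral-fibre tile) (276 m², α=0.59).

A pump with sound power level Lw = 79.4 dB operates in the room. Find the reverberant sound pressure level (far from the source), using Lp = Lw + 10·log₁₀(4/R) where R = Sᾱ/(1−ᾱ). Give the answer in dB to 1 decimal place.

61.6 dB

A = 207.281 sabins; S = 1462.0 m².
ᾱ = 0.1418, so room constant R = A/(1−ᾱ) = 241.530 m².
Lp = Lw + 10 log₁₀(4/R) = 79.4 -17.81 = 61.6 dB.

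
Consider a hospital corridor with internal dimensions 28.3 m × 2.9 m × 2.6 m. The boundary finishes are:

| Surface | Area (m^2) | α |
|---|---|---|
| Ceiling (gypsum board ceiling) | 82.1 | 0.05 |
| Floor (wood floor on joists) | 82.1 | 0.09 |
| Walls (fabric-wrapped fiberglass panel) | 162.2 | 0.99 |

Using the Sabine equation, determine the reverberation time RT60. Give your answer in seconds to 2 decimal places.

0.20 seconds

A = Σ Sᵢαᵢ = 82.1·0.05 + 82.1·0.09 + 162.2·0.99 = 172.072 sabins.
Room volume: 213.382 m³.
Sabine: RT60 = 0.161 × 213.382 / 172.072 = 0.20 s.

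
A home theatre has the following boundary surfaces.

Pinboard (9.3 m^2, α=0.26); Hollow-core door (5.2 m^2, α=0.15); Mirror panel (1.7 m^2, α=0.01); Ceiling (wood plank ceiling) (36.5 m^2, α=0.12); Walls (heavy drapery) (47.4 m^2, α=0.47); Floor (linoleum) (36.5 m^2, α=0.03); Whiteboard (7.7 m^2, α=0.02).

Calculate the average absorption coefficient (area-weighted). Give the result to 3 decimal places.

Total surface area S = 144.3 m^2.
A = 9.3·0.26 + 5.2·0.15 + 1.7·0.01 + 36.5·0.12 + 47.4·0.47 + 36.5·0.03 + 7.7·0.02 = 31.122 sabins.
ᾱ = A/S = 0.216.

0.216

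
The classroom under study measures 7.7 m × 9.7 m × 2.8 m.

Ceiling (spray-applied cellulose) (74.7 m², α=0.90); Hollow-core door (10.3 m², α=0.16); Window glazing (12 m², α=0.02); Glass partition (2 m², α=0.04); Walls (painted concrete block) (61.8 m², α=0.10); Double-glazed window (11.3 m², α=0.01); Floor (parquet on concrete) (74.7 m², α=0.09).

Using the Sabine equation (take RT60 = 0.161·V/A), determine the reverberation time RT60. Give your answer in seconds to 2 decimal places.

Equivalent absorption area: A = 74.7×0.90 + 10.3×0.16 + 12×0.02 + 2×0.04 + 61.8×0.10 + 11.3×0.01 + 74.7×0.09 = 82.214 m².
Volume V = 7.7 × 9.7 × 2.8 = 209.132 m³.
RT60 = 0.161 · V / A = 0.161 × 209.132 / 82.214 = 0.41 s.

0.41 sec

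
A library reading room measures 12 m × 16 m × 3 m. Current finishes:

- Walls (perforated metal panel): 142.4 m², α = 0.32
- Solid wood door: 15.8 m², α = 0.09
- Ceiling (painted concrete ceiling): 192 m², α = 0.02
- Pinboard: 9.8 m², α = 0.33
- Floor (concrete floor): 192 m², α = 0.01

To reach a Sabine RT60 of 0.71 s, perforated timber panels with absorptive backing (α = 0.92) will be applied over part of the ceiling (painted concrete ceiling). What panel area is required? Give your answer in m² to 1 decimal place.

Summing Sᵢαᵢ: 45.568 + 1.422 + 3.840 + 3.234 + 1.920 → A₁ = 55.984 sabins.
Required A₂ = 0.161·576/0.71 = 130.614 sabins.
Absorption to add: 130.614 − 55.984 = 74.630 sabins.
Net gain per m²: Δα = 0.92 − 0.02 = 0.90.
Area = ΔA/Δα = 74.630/0.90 = 82.9 m².

82.9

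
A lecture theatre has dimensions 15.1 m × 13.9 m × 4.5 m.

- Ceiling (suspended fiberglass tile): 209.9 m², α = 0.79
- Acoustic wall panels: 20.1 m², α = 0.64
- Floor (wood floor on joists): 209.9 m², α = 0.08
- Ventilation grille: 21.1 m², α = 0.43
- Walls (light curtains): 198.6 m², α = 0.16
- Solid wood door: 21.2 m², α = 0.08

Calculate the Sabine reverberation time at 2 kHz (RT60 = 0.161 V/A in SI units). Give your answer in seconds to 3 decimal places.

0.639 sec

A = Σ Sᵢαᵢ = 209.9*0.79 + 20.1*0.64 + 209.9*0.08 + 21.1*0.43 + 198.6*0.16 + 21.2*0.08 = 238.022 sabins.
V = 15.1·13.9·4.5 = 944.505 m³.
T = 0.161 V/A = 0.161·944.505/238.022 = 0.639 s.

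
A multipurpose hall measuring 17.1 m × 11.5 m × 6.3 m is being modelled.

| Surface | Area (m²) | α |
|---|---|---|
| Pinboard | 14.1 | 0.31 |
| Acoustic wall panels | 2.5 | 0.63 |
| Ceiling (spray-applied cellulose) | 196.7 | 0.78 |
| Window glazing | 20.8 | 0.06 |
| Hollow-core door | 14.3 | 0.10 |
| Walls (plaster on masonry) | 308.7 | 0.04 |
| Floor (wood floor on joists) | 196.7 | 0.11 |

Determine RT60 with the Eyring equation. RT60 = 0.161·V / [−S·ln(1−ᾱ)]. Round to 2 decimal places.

0.88 s

Total surface area S = 14.1 + 2.5 + 196.7 + 20.8 + 14.3 + 308.7 + 196.7 = 753.8 m².
Σ(Sᵢαᵢ) = 14.1×0.31 + 2.5×0.63 + 196.7×0.78 + 20.8×0.06 + 14.3×0.10 + 308.7×0.04 + 196.7×0.11 = 196.035.
Mean coefficient ᾱ = A/S = 0.2601.
Eyring denominator: −S ln(1−ᾱ) = 227.075.
V = 17.1 × 11.5 × 6.3 = 1238.895 m³.
T = 0.161·V/[−S·ln(1−ᾱ)] = 0.161·1238.895/227.075 = 0.88 s.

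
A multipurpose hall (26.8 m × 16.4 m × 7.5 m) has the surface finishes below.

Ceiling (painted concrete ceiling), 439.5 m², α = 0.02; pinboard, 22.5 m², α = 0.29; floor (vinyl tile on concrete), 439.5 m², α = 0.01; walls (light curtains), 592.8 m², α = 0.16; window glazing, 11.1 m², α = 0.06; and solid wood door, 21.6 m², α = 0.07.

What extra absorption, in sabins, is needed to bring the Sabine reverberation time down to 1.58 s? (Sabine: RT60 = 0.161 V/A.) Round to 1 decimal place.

219.2 sabins

Summing Sᵢαᵢ: 8.790 + 6.525 + 4.395 + 94.848 + 0.666 + 1.512 → A₁ = 116.736 sabins.
V = 3296.4 m³. Required absorption A₂ = 0.161 × 3296.4 / 1.58 = 335.899 sabins.
Additional absorption ΔA = 335.899 − 116.736 = 219.2 sabins.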